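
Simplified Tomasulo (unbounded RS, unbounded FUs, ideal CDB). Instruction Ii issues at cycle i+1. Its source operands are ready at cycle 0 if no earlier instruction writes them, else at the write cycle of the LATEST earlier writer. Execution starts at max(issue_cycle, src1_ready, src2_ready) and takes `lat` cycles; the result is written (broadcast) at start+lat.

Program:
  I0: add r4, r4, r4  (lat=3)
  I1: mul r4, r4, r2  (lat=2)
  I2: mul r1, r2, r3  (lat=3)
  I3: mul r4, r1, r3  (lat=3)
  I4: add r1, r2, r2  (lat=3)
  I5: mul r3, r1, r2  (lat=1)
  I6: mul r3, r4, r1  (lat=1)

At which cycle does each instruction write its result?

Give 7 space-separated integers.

I0 add r4: issue@1 deps=(None,None) exec_start@1 write@4
I1 mul r4: issue@2 deps=(0,None) exec_start@4 write@6
I2 mul r1: issue@3 deps=(None,None) exec_start@3 write@6
I3 mul r4: issue@4 deps=(2,None) exec_start@6 write@9
I4 add r1: issue@5 deps=(None,None) exec_start@5 write@8
I5 mul r3: issue@6 deps=(4,None) exec_start@8 write@9
I6 mul r3: issue@7 deps=(3,4) exec_start@9 write@10

Answer: 4 6 6 9 8 9 10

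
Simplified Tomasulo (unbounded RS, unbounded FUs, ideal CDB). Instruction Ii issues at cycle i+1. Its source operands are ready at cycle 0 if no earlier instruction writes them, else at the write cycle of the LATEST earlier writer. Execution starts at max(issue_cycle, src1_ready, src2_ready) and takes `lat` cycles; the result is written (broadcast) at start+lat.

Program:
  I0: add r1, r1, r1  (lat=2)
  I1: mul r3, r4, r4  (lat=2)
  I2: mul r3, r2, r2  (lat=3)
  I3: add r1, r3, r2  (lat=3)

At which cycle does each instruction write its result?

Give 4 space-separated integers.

Answer: 3 4 6 9

Derivation:
I0 add r1: issue@1 deps=(None,None) exec_start@1 write@3
I1 mul r3: issue@2 deps=(None,None) exec_start@2 write@4
I2 mul r3: issue@3 deps=(None,None) exec_start@3 write@6
I3 add r1: issue@4 deps=(2,None) exec_start@6 write@9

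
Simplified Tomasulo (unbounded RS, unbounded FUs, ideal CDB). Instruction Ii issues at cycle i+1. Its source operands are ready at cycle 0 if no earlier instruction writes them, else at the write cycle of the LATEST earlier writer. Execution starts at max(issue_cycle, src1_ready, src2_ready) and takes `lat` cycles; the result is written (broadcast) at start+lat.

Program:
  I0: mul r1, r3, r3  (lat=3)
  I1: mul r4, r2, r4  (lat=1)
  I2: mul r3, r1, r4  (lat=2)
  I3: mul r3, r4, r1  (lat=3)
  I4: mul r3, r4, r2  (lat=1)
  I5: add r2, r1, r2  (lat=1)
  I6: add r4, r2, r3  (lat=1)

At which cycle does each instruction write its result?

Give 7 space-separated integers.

I0 mul r1: issue@1 deps=(None,None) exec_start@1 write@4
I1 mul r4: issue@2 deps=(None,None) exec_start@2 write@3
I2 mul r3: issue@3 deps=(0,1) exec_start@4 write@6
I3 mul r3: issue@4 deps=(1,0) exec_start@4 write@7
I4 mul r3: issue@5 deps=(1,None) exec_start@5 write@6
I5 add r2: issue@6 deps=(0,None) exec_start@6 write@7
I6 add r4: issue@7 deps=(5,4) exec_start@7 write@8

Answer: 4 3 6 7 6 7 8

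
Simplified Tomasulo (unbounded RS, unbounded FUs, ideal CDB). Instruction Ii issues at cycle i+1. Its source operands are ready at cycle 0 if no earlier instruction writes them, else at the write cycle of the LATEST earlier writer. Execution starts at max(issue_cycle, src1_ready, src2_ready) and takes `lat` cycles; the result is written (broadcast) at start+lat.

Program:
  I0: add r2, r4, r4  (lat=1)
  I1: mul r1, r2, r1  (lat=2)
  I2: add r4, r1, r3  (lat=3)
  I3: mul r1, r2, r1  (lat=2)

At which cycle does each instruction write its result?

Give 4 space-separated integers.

I0 add r2: issue@1 deps=(None,None) exec_start@1 write@2
I1 mul r1: issue@2 deps=(0,None) exec_start@2 write@4
I2 add r4: issue@3 deps=(1,None) exec_start@4 write@7
I3 mul r1: issue@4 deps=(0,1) exec_start@4 write@6

Answer: 2 4 7 6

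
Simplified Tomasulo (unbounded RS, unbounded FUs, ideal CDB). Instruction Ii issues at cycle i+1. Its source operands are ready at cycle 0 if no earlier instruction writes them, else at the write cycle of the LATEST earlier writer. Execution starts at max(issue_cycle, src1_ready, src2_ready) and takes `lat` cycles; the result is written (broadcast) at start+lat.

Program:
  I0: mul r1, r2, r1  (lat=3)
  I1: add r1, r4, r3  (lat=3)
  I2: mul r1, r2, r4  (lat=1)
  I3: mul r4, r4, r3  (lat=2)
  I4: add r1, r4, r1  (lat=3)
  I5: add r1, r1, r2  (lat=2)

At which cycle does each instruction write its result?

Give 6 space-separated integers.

Answer: 4 5 4 6 9 11

Derivation:
I0 mul r1: issue@1 deps=(None,None) exec_start@1 write@4
I1 add r1: issue@2 deps=(None,None) exec_start@2 write@5
I2 mul r1: issue@3 deps=(None,None) exec_start@3 write@4
I3 mul r4: issue@4 deps=(None,None) exec_start@4 write@6
I4 add r1: issue@5 deps=(3,2) exec_start@6 write@9
I5 add r1: issue@6 deps=(4,None) exec_start@9 write@11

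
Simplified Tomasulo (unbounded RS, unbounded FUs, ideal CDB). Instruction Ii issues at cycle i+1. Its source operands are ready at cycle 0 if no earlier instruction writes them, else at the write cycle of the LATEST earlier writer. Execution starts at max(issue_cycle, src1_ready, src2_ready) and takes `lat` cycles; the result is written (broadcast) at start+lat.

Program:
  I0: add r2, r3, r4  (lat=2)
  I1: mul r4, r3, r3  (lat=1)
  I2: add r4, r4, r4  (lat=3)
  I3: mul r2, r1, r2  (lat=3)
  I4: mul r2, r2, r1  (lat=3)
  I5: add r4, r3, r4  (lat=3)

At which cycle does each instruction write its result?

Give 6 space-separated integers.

Answer: 3 3 6 7 10 9

Derivation:
I0 add r2: issue@1 deps=(None,None) exec_start@1 write@3
I1 mul r4: issue@2 deps=(None,None) exec_start@2 write@3
I2 add r4: issue@3 deps=(1,1) exec_start@3 write@6
I3 mul r2: issue@4 deps=(None,0) exec_start@4 write@7
I4 mul r2: issue@5 deps=(3,None) exec_start@7 write@10
I5 add r4: issue@6 deps=(None,2) exec_start@6 write@9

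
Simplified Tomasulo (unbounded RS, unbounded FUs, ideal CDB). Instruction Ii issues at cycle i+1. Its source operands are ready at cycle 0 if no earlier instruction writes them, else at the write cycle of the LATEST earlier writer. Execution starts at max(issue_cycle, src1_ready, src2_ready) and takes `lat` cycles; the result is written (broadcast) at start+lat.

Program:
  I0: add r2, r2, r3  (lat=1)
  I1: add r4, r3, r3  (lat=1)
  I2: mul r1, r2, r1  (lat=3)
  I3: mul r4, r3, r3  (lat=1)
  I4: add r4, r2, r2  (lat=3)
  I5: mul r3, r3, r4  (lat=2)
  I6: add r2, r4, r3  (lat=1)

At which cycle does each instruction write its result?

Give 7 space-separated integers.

I0 add r2: issue@1 deps=(None,None) exec_start@1 write@2
I1 add r4: issue@2 deps=(None,None) exec_start@2 write@3
I2 mul r1: issue@3 deps=(0,None) exec_start@3 write@6
I3 mul r4: issue@4 deps=(None,None) exec_start@4 write@5
I4 add r4: issue@5 deps=(0,0) exec_start@5 write@8
I5 mul r3: issue@6 deps=(None,4) exec_start@8 write@10
I6 add r2: issue@7 deps=(4,5) exec_start@10 write@11

Answer: 2 3 6 5 8 10 11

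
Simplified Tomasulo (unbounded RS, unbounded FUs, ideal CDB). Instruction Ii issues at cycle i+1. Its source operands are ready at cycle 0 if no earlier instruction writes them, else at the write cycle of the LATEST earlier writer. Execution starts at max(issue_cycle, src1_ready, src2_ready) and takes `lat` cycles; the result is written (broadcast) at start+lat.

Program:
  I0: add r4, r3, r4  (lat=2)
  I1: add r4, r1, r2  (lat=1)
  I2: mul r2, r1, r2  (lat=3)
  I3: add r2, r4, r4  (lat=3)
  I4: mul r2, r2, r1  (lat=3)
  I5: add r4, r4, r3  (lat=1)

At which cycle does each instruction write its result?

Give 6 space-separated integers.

I0 add r4: issue@1 deps=(None,None) exec_start@1 write@3
I1 add r4: issue@2 deps=(None,None) exec_start@2 write@3
I2 mul r2: issue@3 deps=(None,None) exec_start@3 write@6
I3 add r2: issue@4 deps=(1,1) exec_start@4 write@7
I4 mul r2: issue@5 deps=(3,None) exec_start@7 write@10
I5 add r4: issue@6 deps=(1,None) exec_start@6 write@7

Answer: 3 3 6 7 10 7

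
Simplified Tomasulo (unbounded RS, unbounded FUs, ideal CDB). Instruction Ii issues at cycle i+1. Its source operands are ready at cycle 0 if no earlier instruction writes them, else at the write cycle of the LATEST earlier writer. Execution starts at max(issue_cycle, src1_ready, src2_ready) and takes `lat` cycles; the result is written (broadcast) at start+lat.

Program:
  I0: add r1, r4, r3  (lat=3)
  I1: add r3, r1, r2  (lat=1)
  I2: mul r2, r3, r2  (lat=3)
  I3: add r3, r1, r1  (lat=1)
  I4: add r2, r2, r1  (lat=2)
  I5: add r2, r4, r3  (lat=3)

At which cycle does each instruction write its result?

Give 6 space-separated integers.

I0 add r1: issue@1 deps=(None,None) exec_start@1 write@4
I1 add r3: issue@2 deps=(0,None) exec_start@4 write@5
I2 mul r2: issue@3 deps=(1,None) exec_start@5 write@8
I3 add r3: issue@4 deps=(0,0) exec_start@4 write@5
I4 add r2: issue@5 deps=(2,0) exec_start@8 write@10
I5 add r2: issue@6 deps=(None,3) exec_start@6 write@9

Answer: 4 5 8 5 10 9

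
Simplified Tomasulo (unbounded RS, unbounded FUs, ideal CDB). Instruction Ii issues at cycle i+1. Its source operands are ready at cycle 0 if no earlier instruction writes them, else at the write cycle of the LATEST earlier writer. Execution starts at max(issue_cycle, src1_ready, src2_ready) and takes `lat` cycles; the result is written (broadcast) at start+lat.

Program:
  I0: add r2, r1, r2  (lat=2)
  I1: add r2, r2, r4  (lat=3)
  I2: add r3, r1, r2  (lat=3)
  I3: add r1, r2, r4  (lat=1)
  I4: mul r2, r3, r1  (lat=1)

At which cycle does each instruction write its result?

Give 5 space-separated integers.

Answer: 3 6 9 7 10

Derivation:
I0 add r2: issue@1 deps=(None,None) exec_start@1 write@3
I1 add r2: issue@2 deps=(0,None) exec_start@3 write@6
I2 add r3: issue@3 deps=(None,1) exec_start@6 write@9
I3 add r1: issue@4 deps=(1,None) exec_start@6 write@7
I4 mul r2: issue@5 deps=(2,3) exec_start@9 write@10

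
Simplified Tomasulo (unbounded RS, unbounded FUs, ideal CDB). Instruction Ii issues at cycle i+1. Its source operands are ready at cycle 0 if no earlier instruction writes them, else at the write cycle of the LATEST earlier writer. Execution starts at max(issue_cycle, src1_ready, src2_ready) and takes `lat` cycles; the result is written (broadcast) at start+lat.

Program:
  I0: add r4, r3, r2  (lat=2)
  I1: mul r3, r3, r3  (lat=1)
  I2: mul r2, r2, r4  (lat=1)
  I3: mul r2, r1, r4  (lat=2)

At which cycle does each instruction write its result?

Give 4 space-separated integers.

Answer: 3 3 4 6

Derivation:
I0 add r4: issue@1 deps=(None,None) exec_start@1 write@3
I1 mul r3: issue@2 deps=(None,None) exec_start@2 write@3
I2 mul r2: issue@3 deps=(None,0) exec_start@3 write@4
I3 mul r2: issue@4 deps=(None,0) exec_start@4 write@6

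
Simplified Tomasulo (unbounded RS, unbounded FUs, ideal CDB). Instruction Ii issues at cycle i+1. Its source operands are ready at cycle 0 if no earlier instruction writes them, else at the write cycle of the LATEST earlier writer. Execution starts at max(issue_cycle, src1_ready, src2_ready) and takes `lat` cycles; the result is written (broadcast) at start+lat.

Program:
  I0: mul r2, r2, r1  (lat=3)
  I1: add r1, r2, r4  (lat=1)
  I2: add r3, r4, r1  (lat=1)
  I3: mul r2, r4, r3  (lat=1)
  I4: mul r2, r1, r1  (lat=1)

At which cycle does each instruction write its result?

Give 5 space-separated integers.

I0 mul r2: issue@1 deps=(None,None) exec_start@1 write@4
I1 add r1: issue@2 deps=(0,None) exec_start@4 write@5
I2 add r3: issue@3 deps=(None,1) exec_start@5 write@6
I3 mul r2: issue@4 deps=(None,2) exec_start@6 write@7
I4 mul r2: issue@5 deps=(1,1) exec_start@5 write@6

Answer: 4 5 6 7 6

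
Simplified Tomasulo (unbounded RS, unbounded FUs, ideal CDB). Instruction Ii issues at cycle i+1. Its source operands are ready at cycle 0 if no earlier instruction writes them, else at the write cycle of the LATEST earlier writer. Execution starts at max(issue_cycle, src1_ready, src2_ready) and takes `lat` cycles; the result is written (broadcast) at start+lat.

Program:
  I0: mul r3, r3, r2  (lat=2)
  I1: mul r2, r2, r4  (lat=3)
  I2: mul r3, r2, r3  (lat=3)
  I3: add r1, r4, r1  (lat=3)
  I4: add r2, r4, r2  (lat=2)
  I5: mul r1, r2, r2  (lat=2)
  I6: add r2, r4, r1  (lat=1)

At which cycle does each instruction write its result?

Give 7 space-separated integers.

I0 mul r3: issue@1 deps=(None,None) exec_start@1 write@3
I1 mul r2: issue@2 deps=(None,None) exec_start@2 write@5
I2 mul r3: issue@3 deps=(1,0) exec_start@5 write@8
I3 add r1: issue@4 deps=(None,None) exec_start@4 write@7
I4 add r2: issue@5 deps=(None,1) exec_start@5 write@7
I5 mul r1: issue@6 deps=(4,4) exec_start@7 write@9
I6 add r2: issue@7 deps=(None,5) exec_start@9 write@10

Answer: 3 5 8 7 7 9 10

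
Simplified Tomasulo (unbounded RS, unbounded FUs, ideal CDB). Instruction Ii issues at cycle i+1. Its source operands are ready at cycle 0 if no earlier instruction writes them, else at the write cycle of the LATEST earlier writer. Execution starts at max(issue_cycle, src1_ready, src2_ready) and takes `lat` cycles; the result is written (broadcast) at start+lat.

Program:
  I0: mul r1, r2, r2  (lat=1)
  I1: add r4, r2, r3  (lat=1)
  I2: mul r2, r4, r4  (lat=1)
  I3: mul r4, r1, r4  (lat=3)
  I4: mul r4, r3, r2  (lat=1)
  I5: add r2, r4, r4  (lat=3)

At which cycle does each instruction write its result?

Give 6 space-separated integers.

I0 mul r1: issue@1 deps=(None,None) exec_start@1 write@2
I1 add r4: issue@2 deps=(None,None) exec_start@2 write@3
I2 mul r2: issue@3 deps=(1,1) exec_start@3 write@4
I3 mul r4: issue@4 deps=(0,1) exec_start@4 write@7
I4 mul r4: issue@5 deps=(None,2) exec_start@5 write@6
I5 add r2: issue@6 deps=(4,4) exec_start@6 write@9

Answer: 2 3 4 7 6 9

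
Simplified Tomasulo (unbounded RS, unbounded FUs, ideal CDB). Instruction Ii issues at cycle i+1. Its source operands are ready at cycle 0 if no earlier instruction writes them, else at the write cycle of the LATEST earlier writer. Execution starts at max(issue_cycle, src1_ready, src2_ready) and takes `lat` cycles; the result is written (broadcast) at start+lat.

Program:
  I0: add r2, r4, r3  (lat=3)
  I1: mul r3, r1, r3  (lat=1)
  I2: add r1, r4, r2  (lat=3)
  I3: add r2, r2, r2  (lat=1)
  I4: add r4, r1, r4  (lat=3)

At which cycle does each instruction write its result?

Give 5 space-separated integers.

Answer: 4 3 7 5 10

Derivation:
I0 add r2: issue@1 deps=(None,None) exec_start@1 write@4
I1 mul r3: issue@2 deps=(None,None) exec_start@2 write@3
I2 add r1: issue@3 deps=(None,0) exec_start@4 write@7
I3 add r2: issue@4 deps=(0,0) exec_start@4 write@5
I4 add r4: issue@5 deps=(2,None) exec_start@7 write@10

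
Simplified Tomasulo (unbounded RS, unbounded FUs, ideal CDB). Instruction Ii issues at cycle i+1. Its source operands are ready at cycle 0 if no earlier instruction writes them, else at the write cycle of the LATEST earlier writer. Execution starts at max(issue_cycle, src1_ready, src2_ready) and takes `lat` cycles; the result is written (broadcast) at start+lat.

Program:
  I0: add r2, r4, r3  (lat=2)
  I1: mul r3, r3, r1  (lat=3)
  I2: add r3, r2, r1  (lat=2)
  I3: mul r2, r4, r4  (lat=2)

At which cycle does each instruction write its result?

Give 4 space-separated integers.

I0 add r2: issue@1 deps=(None,None) exec_start@1 write@3
I1 mul r3: issue@2 deps=(None,None) exec_start@2 write@5
I2 add r3: issue@3 deps=(0,None) exec_start@3 write@5
I3 mul r2: issue@4 deps=(None,None) exec_start@4 write@6

Answer: 3 5 5 6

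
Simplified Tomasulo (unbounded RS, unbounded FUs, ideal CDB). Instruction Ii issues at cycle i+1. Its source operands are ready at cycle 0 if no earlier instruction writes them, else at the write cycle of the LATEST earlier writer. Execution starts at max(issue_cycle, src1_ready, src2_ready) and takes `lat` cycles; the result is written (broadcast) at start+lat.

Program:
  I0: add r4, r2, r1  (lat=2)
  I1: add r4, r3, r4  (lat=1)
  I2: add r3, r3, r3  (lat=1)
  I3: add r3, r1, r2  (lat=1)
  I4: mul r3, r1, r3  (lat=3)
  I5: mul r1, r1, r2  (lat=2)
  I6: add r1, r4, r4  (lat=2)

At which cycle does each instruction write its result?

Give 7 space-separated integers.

I0 add r4: issue@1 deps=(None,None) exec_start@1 write@3
I1 add r4: issue@2 deps=(None,0) exec_start@3 write@4
I2 add r3: issue@3 deps=(None,None) exec_start@3 write@4
I3 add r3: issue@4 deps=(None,None) exec_start@4 write@5
I4 mul r3: issue@5 deps=(None,3) exec_start@5 write@8
I5 mul r1: issue@6 deps=(None,None) exec_start@6 write@8
I6 add r1: issue@7 deps=(1,1) exec_start@7 write@9

Answer: 3 4 4 5 8 8 9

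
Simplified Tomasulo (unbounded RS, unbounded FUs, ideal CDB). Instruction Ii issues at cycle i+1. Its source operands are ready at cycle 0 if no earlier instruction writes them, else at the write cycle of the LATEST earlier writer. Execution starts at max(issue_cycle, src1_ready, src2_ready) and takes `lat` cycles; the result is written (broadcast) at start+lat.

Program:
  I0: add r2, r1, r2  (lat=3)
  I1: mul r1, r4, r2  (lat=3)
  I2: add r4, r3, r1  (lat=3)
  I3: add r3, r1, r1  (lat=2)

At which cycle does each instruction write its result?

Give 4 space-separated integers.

I0 add r2: issue@1 deps=(None,None) exec_start@1 write@4
I1 mul r1: issue@2 deps=(None,0) exec_start@4 write@7
I2 add r4: issue@3 deps=(None,1) exec_start@7 write@10
I3 add r3: issue@4 deps=(1,1) exec_start@7 write@9

Answer: 4 7 10 9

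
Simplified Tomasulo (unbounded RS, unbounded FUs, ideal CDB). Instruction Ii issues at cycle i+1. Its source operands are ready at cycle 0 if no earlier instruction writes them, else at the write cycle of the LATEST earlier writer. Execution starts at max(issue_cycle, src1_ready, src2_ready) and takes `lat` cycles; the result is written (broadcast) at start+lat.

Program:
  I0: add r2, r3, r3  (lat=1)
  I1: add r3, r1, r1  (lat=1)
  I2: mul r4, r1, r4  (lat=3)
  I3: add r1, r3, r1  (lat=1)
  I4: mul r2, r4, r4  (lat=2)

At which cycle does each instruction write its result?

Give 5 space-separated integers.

Answer: 2 3 6 5 8

Derivation:
I0 add r2: issue@1 deps=(None,None) exec_start@1 write@2
I1 add r3: issue@2 deps=(None,None) exec_start@2 write@3
I2 mul r4: issue@3 deps=(None,None) exec_start@3 write@6
I3 add r1: issue@4 deps=(1,None) exec_start@4 write@5
I4 mul r2: issue@5 deps=(2,2) exec_start@6 write@8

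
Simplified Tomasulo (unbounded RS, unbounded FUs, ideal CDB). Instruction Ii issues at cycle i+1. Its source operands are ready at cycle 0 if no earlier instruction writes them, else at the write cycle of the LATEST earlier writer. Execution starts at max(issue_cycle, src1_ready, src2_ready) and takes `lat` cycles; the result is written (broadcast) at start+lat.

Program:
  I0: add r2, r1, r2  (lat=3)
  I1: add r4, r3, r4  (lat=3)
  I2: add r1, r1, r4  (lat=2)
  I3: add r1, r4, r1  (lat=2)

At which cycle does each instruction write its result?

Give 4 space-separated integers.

Answer: 4 5 7 9

Derivation:
I0 add r2: issue@1 deps=(None,None) exec_start@1 write@4
I1 add r4: issue@2 deps=(None,None) exec_start@2 write@5
I2 add r1: issue@3 deps=(None,1) exec_start@5 write@7
I3 add r1: issue@4 deps=(1,2) exec_start@7 write@9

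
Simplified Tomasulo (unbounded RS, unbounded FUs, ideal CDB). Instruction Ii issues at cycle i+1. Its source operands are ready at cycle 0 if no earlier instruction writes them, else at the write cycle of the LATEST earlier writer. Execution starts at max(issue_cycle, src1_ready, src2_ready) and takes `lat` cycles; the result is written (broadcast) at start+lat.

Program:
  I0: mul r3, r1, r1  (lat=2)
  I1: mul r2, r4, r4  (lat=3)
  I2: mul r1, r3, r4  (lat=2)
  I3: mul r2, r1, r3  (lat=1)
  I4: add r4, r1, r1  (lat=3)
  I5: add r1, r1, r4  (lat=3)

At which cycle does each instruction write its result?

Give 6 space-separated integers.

Answer: 3 5 5 6 8 11

Derivation:
I0 mul r3: issue@1 deps=(None,None) exec_start@1 write@3
I1 mul r2: issue@2 deps=(None,None) exec_start@2 write@5
I2 mul r1: issue@3 deps=(0,None) exec_start@3 write@5
I3 mul r2: issue@4 deps=(2,0) exec_start@5 write@6
I4 add r4: issue@5 deps=(2,2) exec_start@5 write@8
I5 add r1: issue@6 deps=(2,4) exec_start@8 write@11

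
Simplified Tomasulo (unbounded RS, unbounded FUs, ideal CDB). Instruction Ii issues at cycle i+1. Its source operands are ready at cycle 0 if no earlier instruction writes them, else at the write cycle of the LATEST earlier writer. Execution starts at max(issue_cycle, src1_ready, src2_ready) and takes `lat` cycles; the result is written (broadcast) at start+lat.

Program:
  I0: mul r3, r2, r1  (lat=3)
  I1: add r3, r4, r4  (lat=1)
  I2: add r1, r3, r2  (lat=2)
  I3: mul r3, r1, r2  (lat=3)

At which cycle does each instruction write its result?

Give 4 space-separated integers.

Answer: 4 3 5 8

Derivation:
I0 mul r3: issue@1 deps=(None,None) exec_start@1 write@4
I1 add r3: issue@2 deps=(None,None) exec_start@2 write@3
I2 add r1: issue@3 deps=(1,None) exec_start@3 write@5
I3 mul r3: issue@4 deps=(2,None) exec_start@5 write@8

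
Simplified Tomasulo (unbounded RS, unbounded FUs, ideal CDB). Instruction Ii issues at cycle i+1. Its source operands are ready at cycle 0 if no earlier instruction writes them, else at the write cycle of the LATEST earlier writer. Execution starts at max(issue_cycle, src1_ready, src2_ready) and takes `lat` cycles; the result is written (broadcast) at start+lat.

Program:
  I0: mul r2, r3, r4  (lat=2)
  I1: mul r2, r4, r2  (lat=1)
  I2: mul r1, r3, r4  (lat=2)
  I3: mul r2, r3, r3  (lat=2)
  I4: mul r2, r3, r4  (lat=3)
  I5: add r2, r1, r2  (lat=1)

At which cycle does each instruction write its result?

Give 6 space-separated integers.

Answer: 3 4 5 6 8 9

Derivation:
I0 mul r2: issue@1 deps=(None,None) exec_start@1 write@3
I1 mul r2: issue@2 deps=(None,0) exec_start@3 write@4
I2 mul r1: issue@3 deps=(None,None) exec_start@3 write@5
I3 mul r2: issue@4 deps=(None,None) exec_start@4 write@6
I4 mul r2: issue@5 deps=(None,None) exec_start@5 write@8
I5 add r2: issue@6 deps=(2,4) exec_start@8 write@9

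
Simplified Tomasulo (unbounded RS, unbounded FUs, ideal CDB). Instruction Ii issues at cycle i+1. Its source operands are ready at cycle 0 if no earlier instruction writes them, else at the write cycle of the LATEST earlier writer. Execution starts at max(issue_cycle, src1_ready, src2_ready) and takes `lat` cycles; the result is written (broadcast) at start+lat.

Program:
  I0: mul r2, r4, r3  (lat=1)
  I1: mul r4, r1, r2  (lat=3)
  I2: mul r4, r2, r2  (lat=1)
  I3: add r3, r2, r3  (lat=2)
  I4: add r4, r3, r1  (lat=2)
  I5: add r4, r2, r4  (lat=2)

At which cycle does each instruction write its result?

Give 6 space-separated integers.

Answer: 2 5 4 6 8 10

Derivation:
I0 mul r2: issue@1 deps=(None,None) exec_start@1 write@2
I1 mul r4: issue@2 deps=(None,0) exec_start@2 write@5
I2 mul r4: issue@3 deps=(0,0) exec_start@3 write@4
I3 add r3: issue@4 deps=(0,None) exec_start@4 write@6
I4 add r4: issue@5 deps=(3,None) exec_start@6 write@8
I5 add r4: issue@6 deps=(0,4) exec_start@8 write@10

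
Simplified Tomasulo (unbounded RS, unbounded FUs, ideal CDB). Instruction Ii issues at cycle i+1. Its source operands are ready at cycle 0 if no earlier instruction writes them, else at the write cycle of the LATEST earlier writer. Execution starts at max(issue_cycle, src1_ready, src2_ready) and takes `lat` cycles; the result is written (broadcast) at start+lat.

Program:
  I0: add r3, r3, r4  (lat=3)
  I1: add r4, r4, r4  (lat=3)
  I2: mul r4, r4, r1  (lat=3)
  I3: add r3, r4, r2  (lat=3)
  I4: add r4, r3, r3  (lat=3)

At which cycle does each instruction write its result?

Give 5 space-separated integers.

I0 add r3: issue@1 deps=(None,None) exec_start@1 write@4
I1 add r4: issue@2 deps=(None,None) exec_start@2 write@5
I2 mul r4: issue@3 deps=(1,None) exec_start@5 write@8
I3 add r3: issue@4 deps=(2,None) exec_start@8 write@11
I4 add r4: issue@5 deps=(3,3) exec_start@11 write@14

Answer: 4 5 8 11 14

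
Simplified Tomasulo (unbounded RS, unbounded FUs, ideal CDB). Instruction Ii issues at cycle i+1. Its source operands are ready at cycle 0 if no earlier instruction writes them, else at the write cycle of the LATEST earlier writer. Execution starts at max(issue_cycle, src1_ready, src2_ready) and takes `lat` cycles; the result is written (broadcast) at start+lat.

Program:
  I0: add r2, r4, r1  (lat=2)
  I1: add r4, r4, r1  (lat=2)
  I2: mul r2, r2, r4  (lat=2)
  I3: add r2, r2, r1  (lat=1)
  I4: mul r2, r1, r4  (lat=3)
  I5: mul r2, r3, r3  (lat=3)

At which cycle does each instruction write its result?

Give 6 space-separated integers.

Answer: 3 4 6 7 8 9

Derivation:
I0 add r2: issue@1 deps=(None,None) exec_start@1 write@3
I1 add r4: issue@2 deps=(None,None) exec_start@2 write@4
I2 mul r2: issue@3 deps=(0,1) exec_start@4 write@6
I3 add r2: issue@4 deps=(2,None) exec_start@6 write@7
I4 mul r2: issue@5 deps=(None,1) exec_start@5 write@8
I5 mul r2: issue@6 deps=(None,None) exec_start@6 write@9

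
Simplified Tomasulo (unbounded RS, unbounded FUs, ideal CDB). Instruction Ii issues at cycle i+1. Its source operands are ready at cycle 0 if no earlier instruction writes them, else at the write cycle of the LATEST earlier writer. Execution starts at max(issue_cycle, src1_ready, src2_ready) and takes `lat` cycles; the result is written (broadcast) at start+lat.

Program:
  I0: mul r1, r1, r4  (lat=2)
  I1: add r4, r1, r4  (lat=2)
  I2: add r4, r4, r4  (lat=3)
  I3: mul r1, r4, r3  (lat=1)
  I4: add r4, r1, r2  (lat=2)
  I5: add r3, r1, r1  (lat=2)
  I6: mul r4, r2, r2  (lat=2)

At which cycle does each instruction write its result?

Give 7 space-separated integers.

I0 mul r1: issue@1 deps=(None,None) exec_start@1 write@3
I1 add r4: issue@2 deps=(0,None) exec_start@3 write@5
I2 add r4: issue@3 deps=(1,1) exec_start@5 write@8
I3 mul r1: issue@4 deps=(2,None) exec_start@8 write@9
I4 add r4: issue@5 deps=(3,None) exec_start@9 write@11
I5 add r3: issue@6 deps=(3,3) exec_start@9 write@11
I6 mul r4: issue@7 deps=(None,None) exec_start@7 write@9

Answer: 3 5 8 9 11 11 9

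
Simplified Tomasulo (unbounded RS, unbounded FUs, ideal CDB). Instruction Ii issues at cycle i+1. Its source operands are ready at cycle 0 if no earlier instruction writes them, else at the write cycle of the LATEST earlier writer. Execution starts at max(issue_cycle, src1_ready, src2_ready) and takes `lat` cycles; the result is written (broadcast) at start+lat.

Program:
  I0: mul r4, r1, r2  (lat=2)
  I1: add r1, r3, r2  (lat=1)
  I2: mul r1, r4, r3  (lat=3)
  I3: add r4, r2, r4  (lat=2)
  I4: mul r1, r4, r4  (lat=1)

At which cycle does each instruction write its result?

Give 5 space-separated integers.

I0 mul r4: issue@1 deps=(None,None) exec_start@1 write@3
I1 add r1: issue@2 deps=(None,None) exec_start@2 write@3
I2 mul r1: issue@3 deps=(0,None) exec_start@3 write@6
I3 add r4: issue@4 deps=(None,0) exec_start@4 write@6
I4 mul r1: issue@5 deps=(3,3) exec_start@6 write@7

Answer: 3 3 6 6 7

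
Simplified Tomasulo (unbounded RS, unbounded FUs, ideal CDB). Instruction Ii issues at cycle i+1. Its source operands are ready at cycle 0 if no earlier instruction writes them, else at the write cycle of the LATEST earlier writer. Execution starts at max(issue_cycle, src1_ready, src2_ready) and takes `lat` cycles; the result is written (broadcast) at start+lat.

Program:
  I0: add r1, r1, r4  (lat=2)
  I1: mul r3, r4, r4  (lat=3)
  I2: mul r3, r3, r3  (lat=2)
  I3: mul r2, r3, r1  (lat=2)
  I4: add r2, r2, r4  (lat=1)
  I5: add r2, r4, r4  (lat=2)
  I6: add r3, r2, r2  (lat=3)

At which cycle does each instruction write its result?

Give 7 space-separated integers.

Answer: 3 5 7 9 10 8 11

Derivation:
I0 add r1: issue@1 deps=(None,None) exec_start@1 write@3
I1 mul r3: issue@2 deps=(None,None) exec_start@2 write@5
I2 mul r3: issue@3 deps=(1,1) exec_start@5 write@7
I3 mul r2: issue@4 deps=(2,0) exec_start@7 write@9
I4 add r2: issue@5 deps=(3,None) exec_start@9 write@10
I5 add r2: issue@6 deps=(None,None) exec_start@6 write@8
I6 add r3: issue@7 deps=(5,5) exec_start@8 write@11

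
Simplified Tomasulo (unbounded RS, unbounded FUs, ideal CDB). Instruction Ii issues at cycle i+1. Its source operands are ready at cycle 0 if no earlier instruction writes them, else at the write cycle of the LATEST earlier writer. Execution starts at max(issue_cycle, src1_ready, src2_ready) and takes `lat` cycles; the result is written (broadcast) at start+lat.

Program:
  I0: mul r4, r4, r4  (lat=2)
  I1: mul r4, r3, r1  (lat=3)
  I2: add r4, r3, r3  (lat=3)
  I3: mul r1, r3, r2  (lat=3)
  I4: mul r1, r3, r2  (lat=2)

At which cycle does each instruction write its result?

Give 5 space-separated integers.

Answer: 3 5 6 7 7

Derivation:
I0 mul r4: issue@1 deps=(None,None) exec_start@1 write@3
I1 mul r4: issue@2 deps=(None,None) exec_start@2 write@5
I2 add r4: issue@3 deps=(None,None) exec_start@3 write@6
I3 mul r1: issue@4 deps=(None,None) exec_start@4 write@7
I4 mul r1: issue@5 deps=(None,None) exec_start@5 write@7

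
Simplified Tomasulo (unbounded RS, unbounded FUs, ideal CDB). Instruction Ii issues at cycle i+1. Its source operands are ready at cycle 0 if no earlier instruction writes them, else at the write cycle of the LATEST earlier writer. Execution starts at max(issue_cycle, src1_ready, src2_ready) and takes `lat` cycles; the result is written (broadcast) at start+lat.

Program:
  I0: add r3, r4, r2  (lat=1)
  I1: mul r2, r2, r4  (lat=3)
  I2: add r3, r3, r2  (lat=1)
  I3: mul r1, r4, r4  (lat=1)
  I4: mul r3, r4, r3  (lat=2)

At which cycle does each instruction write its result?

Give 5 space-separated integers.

Answer: 2 5 6 5 8

Derivation:
I0 add r3: issue@1 deps=(None,None) exec_start@1 write@2
I1 mul r2: issue@2 deps=(None,None) exec_start@2 write@5
I2 add r3: issue@3 deps=(0,1) exec_start@5 write@6
I3 mul r1: issue@4 deps=(None,None) exec_start@4 write@5
I4 mul r3: issue@5 deps=(None,2) exec_start@6 write@8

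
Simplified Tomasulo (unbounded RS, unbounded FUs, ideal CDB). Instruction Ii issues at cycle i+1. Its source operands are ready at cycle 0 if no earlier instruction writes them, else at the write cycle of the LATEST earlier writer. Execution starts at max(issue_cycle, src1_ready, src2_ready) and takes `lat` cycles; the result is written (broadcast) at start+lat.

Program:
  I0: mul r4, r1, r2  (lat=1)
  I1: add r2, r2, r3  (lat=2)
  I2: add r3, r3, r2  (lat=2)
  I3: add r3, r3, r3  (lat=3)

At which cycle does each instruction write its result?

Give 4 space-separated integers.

I0 mul r4: issue@1 deps=(None,None) exec_start@1 write@2
I1 add r2: issue@2 deps=(None,None) exec_start@2 write@4
I2 add r3: issue@3 deps=(None,1) exec_start@4 write@6
I3 add r3: issue@4 deps=(2,2) exec_start@6 write@9

Answer: 2 4 6 9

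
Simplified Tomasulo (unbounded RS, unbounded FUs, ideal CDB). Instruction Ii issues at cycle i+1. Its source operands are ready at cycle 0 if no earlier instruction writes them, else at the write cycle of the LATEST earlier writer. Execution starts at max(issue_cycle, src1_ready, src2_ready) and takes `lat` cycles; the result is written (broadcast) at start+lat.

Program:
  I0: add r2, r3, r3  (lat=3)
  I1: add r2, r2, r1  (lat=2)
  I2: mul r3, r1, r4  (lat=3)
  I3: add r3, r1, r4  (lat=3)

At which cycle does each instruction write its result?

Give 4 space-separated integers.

Answer: 4 6 6 7

Derivation:
I0 add r2: issue@1 deps=(None,None) exec_start@1 write@4
I1 add r2: issue@2 deps=(0,None) exec_start@4 write@6
I2 mul r3: issue@3 deps=(None,None) exec_start@3 write@6
I3 add r3: issue@4 deps=(None,None) exec_start@4 write@7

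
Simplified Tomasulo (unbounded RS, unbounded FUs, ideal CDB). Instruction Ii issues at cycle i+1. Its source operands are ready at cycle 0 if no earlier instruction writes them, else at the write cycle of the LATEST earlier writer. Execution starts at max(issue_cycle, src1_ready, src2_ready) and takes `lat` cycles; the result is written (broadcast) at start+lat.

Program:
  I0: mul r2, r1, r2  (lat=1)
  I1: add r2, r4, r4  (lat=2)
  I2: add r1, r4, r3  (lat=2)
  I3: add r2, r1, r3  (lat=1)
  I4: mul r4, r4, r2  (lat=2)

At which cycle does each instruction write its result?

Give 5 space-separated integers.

Answer: 2 4 5 6 8

Derivation:
I0 mul r2: issue@1 deps=(None,None) exec_start@1 write@2
I1 add r2: issue@2 deps=(None,None) exec_start@2 write@4
I2 add r1: issue@3 deps=(None,None) exec_start@3 write@5
I3 add r2: issue@4 deps=(2,None) exec_start@5 write@6
I4 mul r4: issue@5 deps=(None,3) exec_start@6 write@8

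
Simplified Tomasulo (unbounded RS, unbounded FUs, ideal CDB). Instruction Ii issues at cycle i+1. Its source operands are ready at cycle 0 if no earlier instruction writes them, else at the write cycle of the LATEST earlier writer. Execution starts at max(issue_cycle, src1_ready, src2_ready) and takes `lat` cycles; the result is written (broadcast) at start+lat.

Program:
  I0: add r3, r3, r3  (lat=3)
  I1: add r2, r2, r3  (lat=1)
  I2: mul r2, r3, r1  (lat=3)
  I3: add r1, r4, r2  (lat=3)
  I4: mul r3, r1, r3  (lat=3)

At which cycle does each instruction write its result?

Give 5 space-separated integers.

I0 add r3: issue@1 deps=(None,None) exec_start@1 write@4
I1 add r2: issue@2 deps=(None,0) exec_start@4 write@5
I2 mul r2: issue@3 deps=(0,None) exec_start@4 write@7
I3 add r1: issue@4 deps=(None,2) exec_start@7 write@10
I4 mul r3: issue@5 deps=(3,0) exec_start@10 write@13

Answer: 4 5 7 10 13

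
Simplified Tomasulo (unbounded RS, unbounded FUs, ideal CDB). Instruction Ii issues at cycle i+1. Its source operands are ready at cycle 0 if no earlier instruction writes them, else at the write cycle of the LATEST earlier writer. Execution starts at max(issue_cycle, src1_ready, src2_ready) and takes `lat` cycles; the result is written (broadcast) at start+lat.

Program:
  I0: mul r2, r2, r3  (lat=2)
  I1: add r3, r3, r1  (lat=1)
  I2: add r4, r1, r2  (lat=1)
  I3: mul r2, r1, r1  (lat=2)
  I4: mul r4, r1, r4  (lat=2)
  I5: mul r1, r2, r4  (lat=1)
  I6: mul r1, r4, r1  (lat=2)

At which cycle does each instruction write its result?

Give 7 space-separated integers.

Answer: 3 3 4 6 7 8 10

Derivation:
I0 mul r2: issue@1 deps=(None,None) exec_start@1 write@3
I1 add r3: issue@2 deps=(None,None) exec_start@2 write@3
I2 add r4: issue@3 deps=(None,0) exec_start@3 write@4
I3 mul r2: issue@4 deps=(None,None) exec_start@4 write@6
I4 mul r4: issue@5 deps=(None,2) exec_start@5 write@7
I5 mul r1: issue@6 deps=(3,4) exec_start@7 write@8
I6 mul r1: issue@7 deps=(4,5) exec_start@8 write@10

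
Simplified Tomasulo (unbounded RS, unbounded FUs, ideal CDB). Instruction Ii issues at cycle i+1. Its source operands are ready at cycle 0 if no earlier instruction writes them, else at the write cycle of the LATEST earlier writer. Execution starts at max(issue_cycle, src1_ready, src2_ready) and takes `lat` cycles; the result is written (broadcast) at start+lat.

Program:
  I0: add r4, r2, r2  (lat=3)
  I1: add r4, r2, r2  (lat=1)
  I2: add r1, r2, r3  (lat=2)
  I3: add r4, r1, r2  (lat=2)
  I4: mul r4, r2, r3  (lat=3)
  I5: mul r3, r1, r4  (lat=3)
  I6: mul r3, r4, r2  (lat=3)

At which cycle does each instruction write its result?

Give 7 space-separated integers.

Answer: 4 3 5 7 8 11 11

Derivation:
I0 add r4: issue@1 deps=(None,None) exec_start@1 write@4
I1 add r4: issue@2 deps=(None,None) exec_start@2 write@3
I2 add r1: issue@3 deps=(None,None) exec_start@3 write@5
I3 add r4: issue@4 deps=(2,None) exec_start@5 write@7
I4 mul r4: issue@5 deps=(None,None) exec_start@5 write@8
I5 mul r3: issue@6 deps=(2,4) exec_start@8 write@11
I6 mul r3: issue@7 deps=(4,None) exec_start@8 write@11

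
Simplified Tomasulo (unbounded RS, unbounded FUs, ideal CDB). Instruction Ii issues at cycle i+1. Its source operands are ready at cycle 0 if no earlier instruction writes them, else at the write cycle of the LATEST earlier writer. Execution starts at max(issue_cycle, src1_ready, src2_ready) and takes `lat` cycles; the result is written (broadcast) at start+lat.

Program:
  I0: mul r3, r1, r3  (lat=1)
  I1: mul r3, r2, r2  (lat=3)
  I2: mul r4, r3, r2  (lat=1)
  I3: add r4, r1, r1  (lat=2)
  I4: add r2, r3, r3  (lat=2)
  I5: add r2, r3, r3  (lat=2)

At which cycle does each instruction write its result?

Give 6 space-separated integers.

Answer: 2 5 6 6 7 8

Derivation:
I0 mul r3: issue@1 deps=(None,None) exec_start@1 write@2
I1 mul r3: issue@2 deps=(None,None) exec_start@2 write@5
I2 mul r4: issue@3 deps=(1,None) exec_start@5 write@6
I3 add r4: issue@4 deps=(None,None) exec_start@4 write@6
I4 add r2: issue@5 deps=(1,1) exec_start@5 write@7
I5 add r2: issue@6 deps=(1,1) exec_start@6 write@8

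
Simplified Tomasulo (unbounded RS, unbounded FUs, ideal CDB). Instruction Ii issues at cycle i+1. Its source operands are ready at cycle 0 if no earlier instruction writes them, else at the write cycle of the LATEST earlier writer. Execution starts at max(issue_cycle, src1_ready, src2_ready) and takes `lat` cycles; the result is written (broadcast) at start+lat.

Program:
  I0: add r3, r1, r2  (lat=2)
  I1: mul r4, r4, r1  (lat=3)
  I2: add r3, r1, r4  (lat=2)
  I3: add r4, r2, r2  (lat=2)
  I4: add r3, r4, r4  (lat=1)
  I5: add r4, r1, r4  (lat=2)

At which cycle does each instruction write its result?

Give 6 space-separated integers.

Answer: 3 5 7 6 7 8

Derivation:
I0 add r3: issue@1 deps=(None,None) exec_start@1 write@3
I1 mul r4: issue@2 deps=(None,None) exec_start@2 write@5
I2 add r3: issue@3 deps=(None,1) exec_start@5 write@7
I3 add r4: issue@4 deps=(None,None) exec_start@4 write@6
I4 add r3: issue@5 deps=(3,3) exec_start@6 write@7
I5 add r4: issue@6 deps=(None,3) exec_start@6 write@8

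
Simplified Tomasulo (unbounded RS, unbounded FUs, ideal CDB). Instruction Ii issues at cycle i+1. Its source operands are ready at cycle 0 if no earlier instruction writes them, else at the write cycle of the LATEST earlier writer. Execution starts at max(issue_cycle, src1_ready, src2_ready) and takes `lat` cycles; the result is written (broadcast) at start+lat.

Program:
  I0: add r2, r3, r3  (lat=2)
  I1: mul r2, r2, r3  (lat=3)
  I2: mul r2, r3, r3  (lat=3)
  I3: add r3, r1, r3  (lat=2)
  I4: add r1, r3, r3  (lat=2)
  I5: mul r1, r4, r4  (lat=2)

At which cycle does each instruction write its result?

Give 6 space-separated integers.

Answer: 3 6 6 6 8 8

Derivation:
I0 add r2: issue@1 deps=(None,None) exec_start@1 write@3
I1 mul r2: issue@2 deps=(0,None) exec_start@3 write@6
I2 mul r2: issue@3 deps=(None,None) exec_start@3 write@6
I3 add r3: issue@4 deps=(None,None) exec_start@4 write@6
I4 add r1: issue@5 deps=(3,3) exec_start@6 write@8
I5 mul r1: issue@6 deps=(None,None) exec_start@6 write@8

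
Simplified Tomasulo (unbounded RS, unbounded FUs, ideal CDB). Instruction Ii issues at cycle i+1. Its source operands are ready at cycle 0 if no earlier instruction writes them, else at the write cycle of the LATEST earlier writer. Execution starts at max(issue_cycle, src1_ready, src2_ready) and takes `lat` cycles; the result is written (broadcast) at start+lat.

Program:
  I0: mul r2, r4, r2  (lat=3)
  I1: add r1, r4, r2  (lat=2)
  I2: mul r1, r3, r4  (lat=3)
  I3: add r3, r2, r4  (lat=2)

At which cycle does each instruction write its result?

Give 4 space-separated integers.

Answer: 4 6 6 6

Derivation:
I0 mul r2: issue@1 deps=(None,None) exec_start@1 write@4
I1 add r1: issue@2 deps=(None,0) exec_start@4 write@6
I2 mul r1: issue@3 deps=(None,None) exec_start@3 write@6
I3 add r3: issue@4 deps=(0,None) exec_start@4 write@6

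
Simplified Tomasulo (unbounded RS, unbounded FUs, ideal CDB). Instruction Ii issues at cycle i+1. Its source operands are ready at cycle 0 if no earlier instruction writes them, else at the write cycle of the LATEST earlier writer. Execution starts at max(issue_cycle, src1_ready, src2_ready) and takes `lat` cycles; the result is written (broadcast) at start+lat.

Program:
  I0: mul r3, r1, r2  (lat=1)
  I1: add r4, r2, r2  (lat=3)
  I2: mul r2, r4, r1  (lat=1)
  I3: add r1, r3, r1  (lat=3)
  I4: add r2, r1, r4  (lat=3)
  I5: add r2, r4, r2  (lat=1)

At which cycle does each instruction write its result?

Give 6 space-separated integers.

I0 mul r3: issue@1 deps=(None,None) exec_start@1 write@2
I1 add r4: issue@2 deps=(None,None) exec_start@2 write@5
I2 mul r2: issue@3 deps=(1,None) exec_start@5 write@6
I3 add r1: issue@4 deps=(0,None) exec_start@4 write@7
I4 add r2: issue@5 deps=(3,1) exec_start@7 write@10
I5 add r2: issue@6 deps=(1,4) exec_start@10 write@11

Answer: 2 5 6 7 10 11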